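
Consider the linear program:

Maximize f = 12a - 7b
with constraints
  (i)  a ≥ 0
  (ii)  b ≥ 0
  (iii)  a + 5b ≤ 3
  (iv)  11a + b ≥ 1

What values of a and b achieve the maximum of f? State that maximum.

a = 3, b = 0, maximum f = 36

Corner points and f = 12a - 7b:
  (3, 0) → f = 36
  (1/11, 0) → f = 12/11
  (1/27, 16/27) → f = -100/27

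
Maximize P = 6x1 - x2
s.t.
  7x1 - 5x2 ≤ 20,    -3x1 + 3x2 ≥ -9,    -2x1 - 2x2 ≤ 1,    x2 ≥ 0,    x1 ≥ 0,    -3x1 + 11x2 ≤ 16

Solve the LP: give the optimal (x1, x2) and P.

Extreme points and P = 6x1 - x2:
  (20/7, 0) → P = 120/7
  (150/31, 86/31) → P = 814/31
  (0, 0) → P = 0
  (0, 16/11) → P = -16/11

The binding constraints are 7x1 - 5x2 = 20 and -3x1 + 11x2 = 16.
Solving simultaneously gives x1 = 150/31, x2 = 86/31.

x1 = 150/31, x2 = 86/31, maximum P = 814/31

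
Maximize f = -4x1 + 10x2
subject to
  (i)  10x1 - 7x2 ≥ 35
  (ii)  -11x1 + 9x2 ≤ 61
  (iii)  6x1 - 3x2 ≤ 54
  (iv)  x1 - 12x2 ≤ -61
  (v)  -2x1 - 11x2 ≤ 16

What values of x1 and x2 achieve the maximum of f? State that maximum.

x1 = 91/4, x2 = 55/2, maximum f = 184

Feasible corners and f = -4x1 + 10x2:
  (91/4, 55/2) → f = 184
  (847/113, 645/113) → f = 3062/113
  (277/23, 140/23) → f = 292/23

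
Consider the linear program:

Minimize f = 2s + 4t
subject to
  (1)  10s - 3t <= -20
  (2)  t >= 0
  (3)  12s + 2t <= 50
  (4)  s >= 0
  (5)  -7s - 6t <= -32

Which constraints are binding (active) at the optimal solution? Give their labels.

(1) and (4)

Extreme points and f = 2s + 4t:
  (55/28, 185/14) → f = 795/14
  (0, 20/3) → f = 80/3
  (0, 25) → f = 100

The minimum is at (0, 20/3). Substituting into each constraint, equality holds for (1) and (4); the remaining constraints have slack.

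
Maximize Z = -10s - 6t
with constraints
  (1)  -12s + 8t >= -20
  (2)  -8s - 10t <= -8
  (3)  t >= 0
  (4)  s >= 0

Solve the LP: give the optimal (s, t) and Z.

s = 0, t = 4/5, maximum Z = -24/5

Corner points and Z = -10s - 6t:
  (5/3, 0) → Z = -50/3
  (1, 0) → Z = -10
  (0, 4/5) → Z = -24/5
The feasible region is unbounded (it extends along (0, 1), (2, 3)), but Z strictly decreases along every unbounded feasible direction, so there is no improving ray and the maximum is attained at a vertex.

The optimum lies where -8s - 10t = -8 and s = 0.
Solving simultaneously gives s = 0, t = 4/5.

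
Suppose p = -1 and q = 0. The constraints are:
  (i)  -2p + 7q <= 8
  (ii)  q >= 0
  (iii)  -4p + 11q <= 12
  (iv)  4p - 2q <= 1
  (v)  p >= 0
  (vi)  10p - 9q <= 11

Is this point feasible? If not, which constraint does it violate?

Constraint (v): p = -1, which is not ≥ 0. All other constraints are satisfied.

not feasible — violates (v)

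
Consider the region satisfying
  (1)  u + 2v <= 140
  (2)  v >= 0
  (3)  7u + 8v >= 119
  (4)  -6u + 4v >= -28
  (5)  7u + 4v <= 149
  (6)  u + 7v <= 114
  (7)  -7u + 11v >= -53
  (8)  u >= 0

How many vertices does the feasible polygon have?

5

Pairwise boundary intersections that survive every other constraint:
  (175/19, 259/38)
  (0, 119/8)
  (177/13, 349/26)
  (587/45, 649/45)
  (0, 114/7)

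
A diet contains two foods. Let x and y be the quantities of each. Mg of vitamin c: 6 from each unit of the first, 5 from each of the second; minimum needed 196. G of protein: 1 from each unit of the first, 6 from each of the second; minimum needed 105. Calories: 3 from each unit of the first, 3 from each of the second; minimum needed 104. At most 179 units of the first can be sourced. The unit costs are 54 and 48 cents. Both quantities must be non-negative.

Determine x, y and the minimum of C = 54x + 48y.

Feasible corners and C = 54x + 48y:
  (0, 196/5) → C = 9408/5
  (105, 0) → C = 5670
  (179, 0) → C = 9666
  (21, 14) → C = 1806
The feasible region is unbounded (it extends along (0, 1)), but C strictly increases along every unbounded feasible direction, so there is no improving ray and the minimum is attained at a vertex.

The binding constraints are 6x + 5y = 196 and x + 6y = 105.
Solving simultaneously gives x = 21, y = 14.

x = 21, y = 14, minimum C = 1806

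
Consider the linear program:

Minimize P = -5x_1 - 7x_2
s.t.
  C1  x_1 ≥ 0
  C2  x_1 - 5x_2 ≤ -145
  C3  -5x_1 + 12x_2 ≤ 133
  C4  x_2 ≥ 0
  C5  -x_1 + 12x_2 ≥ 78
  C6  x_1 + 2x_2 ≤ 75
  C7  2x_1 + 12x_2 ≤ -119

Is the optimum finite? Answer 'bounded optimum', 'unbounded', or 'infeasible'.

The boundaries x_1 + 2x_2 = 75 and 2x_1 + 12x_2 = -119 meet at (569/4, -269/8), but that point violates x_1 - 5x_2 ≤ -145. Every candidate vertex is excluded by some other constraint, so the feasible region is empty.

infeasible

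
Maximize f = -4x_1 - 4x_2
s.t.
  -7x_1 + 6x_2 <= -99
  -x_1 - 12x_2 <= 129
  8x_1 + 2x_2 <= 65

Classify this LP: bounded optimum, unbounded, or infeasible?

bounded optimum

Corner points and f = -4x_1 - 4x_2:
  (23/5, -167/15) → f = 392/15
  (294/31, -337/62) → f = -502/31
  (519/47, -1097/94) → f = 118/47
The feasible region has finitely many vertices and no improving ray; the maximum is 392/15 at (23/5, -167/15).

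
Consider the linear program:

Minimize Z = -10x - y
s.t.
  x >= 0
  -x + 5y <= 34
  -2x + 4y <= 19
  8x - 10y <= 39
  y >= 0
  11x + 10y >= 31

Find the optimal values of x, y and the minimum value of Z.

x = 107/6, y = 311/30, minimum Z = -1887/10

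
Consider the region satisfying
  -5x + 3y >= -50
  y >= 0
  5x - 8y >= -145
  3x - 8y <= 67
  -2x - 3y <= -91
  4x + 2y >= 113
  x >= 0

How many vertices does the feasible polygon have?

Of the 21 pairwise boundary intersections, those satisfying every inequality are:
  (167/5, 39)
  (141/7, 355/21)
  (307/21, 1145/42)
  (157/8, 69/4)

4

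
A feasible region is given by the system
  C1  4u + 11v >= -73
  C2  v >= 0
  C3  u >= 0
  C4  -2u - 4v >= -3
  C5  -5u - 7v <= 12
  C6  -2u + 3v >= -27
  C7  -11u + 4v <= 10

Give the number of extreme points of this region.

3

Of the 21 pairwise boundary intersections, those satisfying every inequality are:
  (0, 0)
  (3/2, 0)
  (0, 3/4)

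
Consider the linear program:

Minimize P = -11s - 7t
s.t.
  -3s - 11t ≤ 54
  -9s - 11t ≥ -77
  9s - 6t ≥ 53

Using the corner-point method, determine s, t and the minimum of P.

s = 131/6, t = -239/22, minimum P = -5416/33

Corner points and P = -11s - 7t:
  (131/6, -239/22) → P = -5416/33
  (259/117, -215/39) → P = 1666/117
  (1045/153, 24/17) → P = -13007/153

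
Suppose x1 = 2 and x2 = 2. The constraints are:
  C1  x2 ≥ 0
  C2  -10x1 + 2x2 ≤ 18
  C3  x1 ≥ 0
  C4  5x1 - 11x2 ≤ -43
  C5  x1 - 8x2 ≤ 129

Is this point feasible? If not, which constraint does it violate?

Constraint C4: 5x1 - 11x2 = -12, which is not ≤ -43. All other constraints are satisfied.

not feasible — violates C4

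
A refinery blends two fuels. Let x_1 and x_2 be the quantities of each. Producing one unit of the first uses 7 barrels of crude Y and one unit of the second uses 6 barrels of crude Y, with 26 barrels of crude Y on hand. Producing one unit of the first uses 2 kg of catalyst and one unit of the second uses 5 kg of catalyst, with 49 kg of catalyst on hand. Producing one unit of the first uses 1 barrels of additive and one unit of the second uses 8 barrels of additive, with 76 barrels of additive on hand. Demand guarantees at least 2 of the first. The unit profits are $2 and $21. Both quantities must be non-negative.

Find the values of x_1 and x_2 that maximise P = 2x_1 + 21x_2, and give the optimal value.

x_1 = 2, x_2 = 2, maximum P = 46

Corner points and P = 2x_1 + 21x_2:
  (26/7, 0) → P = 52/7
  (2, 0) → P = 4
  (2, 2) → P = 46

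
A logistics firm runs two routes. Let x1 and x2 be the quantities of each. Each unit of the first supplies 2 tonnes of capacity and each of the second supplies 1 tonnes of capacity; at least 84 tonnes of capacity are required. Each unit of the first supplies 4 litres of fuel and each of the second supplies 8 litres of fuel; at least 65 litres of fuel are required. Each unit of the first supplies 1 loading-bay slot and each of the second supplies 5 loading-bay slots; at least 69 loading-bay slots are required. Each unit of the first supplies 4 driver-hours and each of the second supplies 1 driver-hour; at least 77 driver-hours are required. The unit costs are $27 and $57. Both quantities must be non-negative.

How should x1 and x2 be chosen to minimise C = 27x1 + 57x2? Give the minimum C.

Corner points and C = 27x1 + 57x2:
  (0, 84) → C = 4788
  (69, 0) → C = 1863
  (39, 6) → C = 1395
The feasible region is unbounded (it extends along (0, 1), (1, 0)), but C strictly increases along every unbounded feasible direction, so there is no improving ray and the minimum is attained at a vertex.

The optimum lies where 2x1 + x2 = 84 and x1 + 5x2 = 69.
Solving simultaneously gives x1 = 39, x2 = 6.

x1 = 39, x2 = 6, minimum C = 1395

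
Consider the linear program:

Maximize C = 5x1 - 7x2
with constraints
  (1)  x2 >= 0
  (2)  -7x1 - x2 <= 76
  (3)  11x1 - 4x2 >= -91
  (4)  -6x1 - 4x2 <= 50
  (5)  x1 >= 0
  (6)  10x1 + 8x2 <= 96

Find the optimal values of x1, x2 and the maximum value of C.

x1 = 48/5, x2 = 0, maximum C = 48

Extreme points and C = 5x1 - 7x2:
  (0, 0) → C = 0
  (48/5, 0) → C = 48
  (0, 12) → C = -84

At the optimal vertex, x2 = 0 and 10x1 + 8x2 = 96.
Solving simultaneously gives x1 = 48/5, x2 = 0.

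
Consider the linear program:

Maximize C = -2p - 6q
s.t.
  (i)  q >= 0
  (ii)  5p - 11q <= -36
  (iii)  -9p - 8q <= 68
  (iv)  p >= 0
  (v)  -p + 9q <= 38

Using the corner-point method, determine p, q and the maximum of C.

The binding constraints are 5p - 11q = -36 and p = 0.
Solving simultaneously gives p = 0, q = 36/11.

p = 0, q = 36/11, maximum C = -216/11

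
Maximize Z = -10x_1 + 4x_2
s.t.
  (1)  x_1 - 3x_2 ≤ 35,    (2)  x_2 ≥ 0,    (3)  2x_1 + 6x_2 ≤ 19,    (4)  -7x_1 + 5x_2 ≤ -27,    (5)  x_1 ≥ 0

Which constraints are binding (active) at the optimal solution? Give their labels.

Extreme points and Z = -10x_1 + 4x_2:
  (19/2, 0) → Z = -95
  (27/7, 0) → Z = -270/7
  (257/52, 79/52) → Z = -1127/26

The maximum is at (27/7, 0). Substituting into each constraint, equality holds for (2) and (4); the remaining constraints have slack.

(2) and (4)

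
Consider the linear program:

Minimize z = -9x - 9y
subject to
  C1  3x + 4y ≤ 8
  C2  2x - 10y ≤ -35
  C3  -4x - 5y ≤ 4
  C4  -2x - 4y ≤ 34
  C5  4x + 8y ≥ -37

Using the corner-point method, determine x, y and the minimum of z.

The binding constraints are 3x + 4y = 8 and 2x - 10y = -35.
Solving simultaneously gives x = -30/19, y = 121/38.

x = -30/19, y = 121/38, minimum z = -549/38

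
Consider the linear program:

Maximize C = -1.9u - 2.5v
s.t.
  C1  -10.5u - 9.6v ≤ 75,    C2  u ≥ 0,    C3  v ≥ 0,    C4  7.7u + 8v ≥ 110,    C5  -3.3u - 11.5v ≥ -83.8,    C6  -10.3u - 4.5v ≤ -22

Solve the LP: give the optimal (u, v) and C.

Corner points and C = -1.9u - 2.5v:
  (100/7, 0) → C = -190/7
  (838/33, 0) → C = -7961/165
  (11892/1243, 2566/565) → C = -183539/6215

The binding constraints are v = 0 and 7.7u + 8v = 110.
Solving simultaneously gives u = 100/7, v = 0.

u = 100/7, v = 0, maximum C = -190/7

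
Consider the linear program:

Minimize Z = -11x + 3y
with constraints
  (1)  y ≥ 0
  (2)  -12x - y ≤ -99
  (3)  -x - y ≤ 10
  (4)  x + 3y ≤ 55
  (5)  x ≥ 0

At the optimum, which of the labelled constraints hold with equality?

(1) and (4)

Extreme points and Z = -11x + 3y:
  (33/4, 0) → Z = -363/4
  (55, 0) → Z = -605
  (242/35, 561/35) → Z = -979/35

The minimum is at (55, 0). Substituting into each constraint, equality holds for (1) and (4); the remaining constraints have slack.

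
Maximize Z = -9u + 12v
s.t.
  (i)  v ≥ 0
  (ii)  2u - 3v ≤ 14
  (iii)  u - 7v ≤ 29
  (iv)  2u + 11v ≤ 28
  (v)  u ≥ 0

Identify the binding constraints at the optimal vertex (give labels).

(iv) and (v)

Feasible corners and Z = -9u + 12v:
  (7, 0) → Z = -63
  (0, 0) → Z = 0
  (17/2, 1) → Z = -129/2
  (0, 28/11) → Z = 336/11

The maximum is at (0, 28/11). Substituting into each constraint, equality holds for (iv) and (v); the remaining constraints have slack.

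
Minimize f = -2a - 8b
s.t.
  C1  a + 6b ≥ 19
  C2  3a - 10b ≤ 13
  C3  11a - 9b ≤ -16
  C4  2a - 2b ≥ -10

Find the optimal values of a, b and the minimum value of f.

Corner points and f = -2a - 8b:
  (1, 3) → f = -26
  (-11/7, 24/7) → f = -170/7
  (29/2, 39/2) → f = -185

a = 29/2, b = 39/2, minimum f = -185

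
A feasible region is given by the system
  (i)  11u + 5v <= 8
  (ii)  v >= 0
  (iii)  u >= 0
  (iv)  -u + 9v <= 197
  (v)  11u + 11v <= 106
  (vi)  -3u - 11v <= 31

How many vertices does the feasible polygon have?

Pairwise boundary intersections that survive every other constraint:
  (8/11, 0)
  (0, 8/5)
  (0, 0)

3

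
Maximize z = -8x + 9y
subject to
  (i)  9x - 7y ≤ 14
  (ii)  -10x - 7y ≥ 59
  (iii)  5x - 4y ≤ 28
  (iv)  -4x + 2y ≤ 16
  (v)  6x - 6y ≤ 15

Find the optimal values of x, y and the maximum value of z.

Vertices and z = -8x + 9y:
  (-115/24, -19/12) → z = 289/12
  (-83/34, -84/17) → z = -424/17
  (-21/2, -13) → z = -33

The optimum lies where -10x - 7y = 59 and -4x + 2y = 16.
Solving simultaneously gives x = -115/24, y = -19/12.

x = -115/24, y = -19/12, maximum z = 289/12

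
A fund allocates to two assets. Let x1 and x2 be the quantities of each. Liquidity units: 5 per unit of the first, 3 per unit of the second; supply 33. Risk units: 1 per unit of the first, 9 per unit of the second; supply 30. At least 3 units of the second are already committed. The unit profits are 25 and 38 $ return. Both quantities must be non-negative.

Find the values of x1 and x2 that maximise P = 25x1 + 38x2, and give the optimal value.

x1 = 3, x2 = 3, maximum P = 189

Extreme points and P = 25x1 + 38x2:
  (0, 10/3) → P = 380/3
  (0, 3) → P = 114
  (3, 3) → P = 189

The optimum lies where x1 + 9x2 = 30 and x2 = 3.
Solving simultaneously gives x1 = 3, x2 = 3.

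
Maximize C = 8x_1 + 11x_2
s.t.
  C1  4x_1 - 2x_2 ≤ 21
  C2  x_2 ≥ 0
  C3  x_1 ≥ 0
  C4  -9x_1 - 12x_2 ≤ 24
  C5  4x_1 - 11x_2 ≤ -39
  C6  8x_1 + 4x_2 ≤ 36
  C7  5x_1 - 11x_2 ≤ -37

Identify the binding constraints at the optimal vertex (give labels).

C3 and C6

Vertices and C = 8x_1 + 11x_2:
  (0, 39/11) → C = 39
  (0, 9) → C = 99
  (2, 47/11) → C = 63
  (62/27, 119/27) → C = 1805/27

The maximum is at (0, 9). Substituting into each constraint, equality holds for C3 and C6; the remaining constraints have slack.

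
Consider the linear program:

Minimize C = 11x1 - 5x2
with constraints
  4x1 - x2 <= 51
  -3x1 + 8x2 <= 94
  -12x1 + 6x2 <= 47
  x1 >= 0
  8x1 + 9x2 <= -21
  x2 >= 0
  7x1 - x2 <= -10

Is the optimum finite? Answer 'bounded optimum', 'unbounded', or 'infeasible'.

The boundaries -12x1 + 6x2 = 47 and 8x1 + 9x2 = -21 meet at (-183/52, 31/39), but that point violates x1 ≥ 0. Every candidate vertex is excluded by some other constraint, so the feasible region is empty.

infeasible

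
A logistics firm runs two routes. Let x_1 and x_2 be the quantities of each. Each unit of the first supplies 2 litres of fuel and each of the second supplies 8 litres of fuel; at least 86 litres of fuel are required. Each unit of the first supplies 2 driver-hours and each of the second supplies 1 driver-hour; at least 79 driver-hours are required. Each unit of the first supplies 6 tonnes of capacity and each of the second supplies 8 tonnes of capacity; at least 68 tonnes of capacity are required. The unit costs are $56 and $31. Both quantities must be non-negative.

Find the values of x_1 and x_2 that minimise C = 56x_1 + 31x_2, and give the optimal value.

The feasible region is unbounded (it extends along (0, 1), (1, 0)), but C strictly increases along every unbounded feasible direction, so there is no improving ray and the minimum is attained at a vertex.

At the optimal vertex, 2x_1 + 8x_2 = 86 and 2x_1 + x_2 = 79.
Solving simultaneously gives x_1 = 39, x_2 = 1.

x_1 = 39, x_2 = 1, minimum C = 2215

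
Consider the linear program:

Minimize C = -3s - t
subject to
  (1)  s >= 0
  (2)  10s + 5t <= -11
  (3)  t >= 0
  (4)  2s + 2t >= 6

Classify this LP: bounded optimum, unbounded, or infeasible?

infeasible

The boundaries s = 0 and 2s + 2t = 6 meet at (0, 3), but that point violates 10s + 5t ≤ -11. Every candidate vertex is excluded by some other constraint, so the feasible region is empty.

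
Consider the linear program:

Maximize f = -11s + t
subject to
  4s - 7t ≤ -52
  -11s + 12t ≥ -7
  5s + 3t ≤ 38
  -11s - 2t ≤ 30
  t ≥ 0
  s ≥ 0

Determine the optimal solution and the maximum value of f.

Feasible corners and f = -11s + t:
  (110/47, 412/47) → f = -798/47
  (0, 52/7) → f = 52/7
  (0, 38/3) → f = 38/3

The optimum lies where 5s + 3t = 38 and s = 0.
Solving simultaneously gives s = 0, t = 38/3.

s = 0, t = 38/3, maximum f = 38/3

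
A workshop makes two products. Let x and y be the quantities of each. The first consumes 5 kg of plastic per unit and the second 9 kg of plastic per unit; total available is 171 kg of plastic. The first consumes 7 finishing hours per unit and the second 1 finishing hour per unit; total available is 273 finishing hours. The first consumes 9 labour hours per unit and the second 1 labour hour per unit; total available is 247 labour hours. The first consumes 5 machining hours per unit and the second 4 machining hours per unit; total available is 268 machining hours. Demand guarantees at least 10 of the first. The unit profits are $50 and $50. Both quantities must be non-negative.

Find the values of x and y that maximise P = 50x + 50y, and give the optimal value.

x = 27, y = 4, maximum P = 1550

Extreme points and P = 50x + 50y:
  (247/9, 0) → P = 12350/9
  (10, 0) → P = 500
  (27, 4) → P = 1550
  (10, 121/9) → P = 10550/9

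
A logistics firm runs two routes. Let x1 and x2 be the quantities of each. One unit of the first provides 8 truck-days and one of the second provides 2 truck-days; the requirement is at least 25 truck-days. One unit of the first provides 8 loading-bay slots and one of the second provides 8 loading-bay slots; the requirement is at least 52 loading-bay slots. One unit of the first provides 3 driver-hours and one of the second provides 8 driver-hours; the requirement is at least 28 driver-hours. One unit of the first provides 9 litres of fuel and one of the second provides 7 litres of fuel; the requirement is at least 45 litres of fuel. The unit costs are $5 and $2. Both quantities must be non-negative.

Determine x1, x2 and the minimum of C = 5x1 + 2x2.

Extreme points and C = 5x1 + 2x2:
  (0, 25/2) → C = 25
  (28/3, 0) → C = 140/3
  (2, 9/2) → C = 19
  (24/5, 17/10) → C = 137/5
The feasible region is unbounded (it extends along (0, 1), (1, 0)), but C strictly increases along every unbounded feasible direction, so there is no improving ray and the minimum is attained at a vertex.

x1 = 2, x2 = 9/2, minimum C = 19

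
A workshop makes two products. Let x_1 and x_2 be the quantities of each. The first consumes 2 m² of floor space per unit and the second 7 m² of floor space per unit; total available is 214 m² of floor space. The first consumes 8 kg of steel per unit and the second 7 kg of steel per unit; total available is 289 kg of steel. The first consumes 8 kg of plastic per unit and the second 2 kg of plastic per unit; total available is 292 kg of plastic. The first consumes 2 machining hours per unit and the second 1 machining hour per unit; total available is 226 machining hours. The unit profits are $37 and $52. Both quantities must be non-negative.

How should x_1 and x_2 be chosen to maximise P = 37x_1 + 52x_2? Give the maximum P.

x_1 = 25/2, x_2 = 27, maximum P = 3733/2

Feasible corners and P = 37x_1 + 52x_2:
  (0, 0) → P = 0
  (0, 214/7) → P = 11128/7
  (289/8, 0) → P = 10693/8
  (25/2, 27) → P = 3733/2

At the optimal vertex, 2x_1 + 7x_2 = 214 and 8x_1 + 7x_2 = 289.
Solving simultaneously gives x_1 = 25/2, x_2 = 27.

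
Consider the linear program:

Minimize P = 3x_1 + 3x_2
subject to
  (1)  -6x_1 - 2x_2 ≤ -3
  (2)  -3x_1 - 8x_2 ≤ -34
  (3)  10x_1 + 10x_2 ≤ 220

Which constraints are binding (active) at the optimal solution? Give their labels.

Corner points and P = 3x_1 + 3x_2:
  (-22/21, 65/14) → P = 151/14
  (-41/4, 129/4) → P = 66
  (142/5, -32/5) → P = 66

The minimum is at (-22/21, 65/14). Substituting into each constraint, equality holds for (1) and (2); the remaining constraints have slack.

(1) and (2)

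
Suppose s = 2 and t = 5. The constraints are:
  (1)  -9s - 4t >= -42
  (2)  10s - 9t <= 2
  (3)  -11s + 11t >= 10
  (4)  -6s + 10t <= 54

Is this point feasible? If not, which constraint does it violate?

(1): -38 ≥ -42 ✓
(2): -25 ≤ 2 ✓
(3): 33 ≥ 10 ✓
(4): 38 ≤ 54 ✓

feasible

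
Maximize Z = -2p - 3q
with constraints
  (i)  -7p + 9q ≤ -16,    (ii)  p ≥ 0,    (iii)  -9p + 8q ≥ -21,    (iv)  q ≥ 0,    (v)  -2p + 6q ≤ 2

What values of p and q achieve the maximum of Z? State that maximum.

p = 16/7, q = 0, maximum Z = -32/7

Corner points and Z = -2p - 3q:
  (61/25, 3/25) → Z = -131/25
  (16/7, 0) → Z = -32/7
  (7/3, 0) → Z = -14/3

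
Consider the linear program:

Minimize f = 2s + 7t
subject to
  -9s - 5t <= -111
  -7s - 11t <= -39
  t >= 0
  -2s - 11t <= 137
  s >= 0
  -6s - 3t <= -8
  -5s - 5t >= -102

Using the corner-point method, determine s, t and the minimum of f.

s = 37/3, t = 0, minimum f = 74/3

Vertices and f = 2s + 7t:
  (37/3, 0) → f = 74/3
  (9/4, 363/20) → f = 2631/20
  (102/5, 0) → f = 204/5

At the optimal vertex, -9s - 5t = -111 and t = 0.
Solving simultaneously gives s = 37/3, t = 0.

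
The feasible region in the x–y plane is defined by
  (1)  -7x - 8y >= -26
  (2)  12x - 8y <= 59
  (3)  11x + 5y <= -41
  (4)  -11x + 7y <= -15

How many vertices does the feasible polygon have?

Intersecting each pair of boundary lines and keeping only the points that satisfy every inequality leaves:
  (-33/148, -1141/148)
  (-293/4, -469/4)
  (-53/33, -14/3)

3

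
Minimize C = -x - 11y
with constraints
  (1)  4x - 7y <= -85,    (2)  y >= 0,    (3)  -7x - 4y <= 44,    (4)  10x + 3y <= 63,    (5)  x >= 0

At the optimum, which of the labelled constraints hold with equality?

Feasible corners and C = -x - 11y:
  (93/41, 551/41) → C = -6154/41
  (0, 85/7) → C = -935/7
  (0, 21) → C = -231

The minimum is at (0, 21). Substituting into each constraint, equality holds for (4) and (5); the remaining constraints have slack.

(4) and (5)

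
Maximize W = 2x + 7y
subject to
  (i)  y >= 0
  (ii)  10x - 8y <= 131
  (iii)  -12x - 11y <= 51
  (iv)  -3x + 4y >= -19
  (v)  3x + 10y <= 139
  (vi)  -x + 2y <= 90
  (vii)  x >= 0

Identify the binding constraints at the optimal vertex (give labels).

Extreme points and W = 2x + 7y:
  (19/3, 0) → W = 38/3
  (0, 0) → W = 0
  (373/21, 60/7) → W = 2006/21
  (0, 139/10) → W = 973/10

The maximum is at (0, 139/10). Substituting into each constraint, equality holds for (v) and (vii); the remaining constraints have slack.

(v) and (vii)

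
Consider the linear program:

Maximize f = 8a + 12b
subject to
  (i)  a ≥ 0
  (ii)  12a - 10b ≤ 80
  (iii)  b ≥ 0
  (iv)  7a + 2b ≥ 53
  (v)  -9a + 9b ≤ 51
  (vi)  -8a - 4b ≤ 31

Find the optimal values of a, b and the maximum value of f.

a = 205/3, b = 74, maximum f = 4304/3

Feasible corners and f = 8a + 12b:
  (345/47, 38/47) → f = 3216/47
  (205/3, 74) → f = 4304/3
  (125/27, 278/27) → f = 4336/27

The optimum lies where 12a - 10b = 80 and -9a + 9b = 51.
Solving simultaneously gives a = 205/3, b = 74.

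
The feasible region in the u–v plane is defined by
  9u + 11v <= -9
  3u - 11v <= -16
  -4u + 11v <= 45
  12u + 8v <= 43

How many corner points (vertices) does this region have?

Of the 6 pairwise boundary intersections, those satisfying every inequality are:
  (-25/12, 39/44)
  (-54/13, 369/143)
  (-29, -71/11)

3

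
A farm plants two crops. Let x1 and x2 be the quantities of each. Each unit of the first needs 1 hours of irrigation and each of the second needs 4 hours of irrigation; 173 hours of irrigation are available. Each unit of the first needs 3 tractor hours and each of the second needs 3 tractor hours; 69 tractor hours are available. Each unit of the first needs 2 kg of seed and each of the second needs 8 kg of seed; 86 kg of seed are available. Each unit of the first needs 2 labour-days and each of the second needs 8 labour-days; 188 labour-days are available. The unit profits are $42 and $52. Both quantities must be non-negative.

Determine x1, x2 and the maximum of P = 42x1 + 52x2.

x1 = 49/3, x2 = 20/3, maximum P = 3098/3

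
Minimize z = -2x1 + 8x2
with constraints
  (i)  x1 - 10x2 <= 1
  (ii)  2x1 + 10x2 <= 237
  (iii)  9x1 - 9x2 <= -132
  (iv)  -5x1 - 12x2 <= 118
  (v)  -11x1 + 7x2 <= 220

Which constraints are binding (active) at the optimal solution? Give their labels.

(i) and (iii)

Extreme points and z = -2x1 + 8x2:
  (-443/27, -47/27) → z = 170/9
  (-584/31, -123/62) → z = 676/31
  (271/36, 799/36) → z = 325/2
  (-541/124, 3047/124) → z = 12729/62
  (-3466/167, -198/167) → z = 5348/167

The minimum is at (-443/27, -47/27). Substituting into each constraint, equality holds for (i) and (iii); the remaining constraints have slack.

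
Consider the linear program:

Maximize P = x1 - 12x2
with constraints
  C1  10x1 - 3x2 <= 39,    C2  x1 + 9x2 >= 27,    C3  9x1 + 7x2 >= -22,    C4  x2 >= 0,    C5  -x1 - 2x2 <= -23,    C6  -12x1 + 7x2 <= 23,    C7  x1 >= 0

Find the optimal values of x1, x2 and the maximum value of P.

x1 = 147/23, x2 = 191/23, maximum P = -2145/23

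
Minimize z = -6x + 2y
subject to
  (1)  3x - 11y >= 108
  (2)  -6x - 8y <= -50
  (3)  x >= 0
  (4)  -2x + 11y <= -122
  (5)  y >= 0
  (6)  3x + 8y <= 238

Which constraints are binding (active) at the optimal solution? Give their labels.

Feasible corners and z = -6x + 2y:
  (61, 0) → z = -366
  (3594/49, 110/49) → z = -21344/49
  (238/3, 0) → z = -476

The minimum is at (238/3, 0). Substituting into each constraint, equality holds for (5) and (6); the remaining constraints have slack.

(5) and (6)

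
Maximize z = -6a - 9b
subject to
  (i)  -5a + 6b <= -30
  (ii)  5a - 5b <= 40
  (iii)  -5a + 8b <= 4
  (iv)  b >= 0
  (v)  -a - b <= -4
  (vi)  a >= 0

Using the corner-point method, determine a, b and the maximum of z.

Vertices and z = -6a - 9b:
  (18, 10) → z = -198
  (6, 0) → z = -36
  (8, 0) → z = -48

The optimum lies where -5a + 6b = -30 and b = 0.
Solving simultaneously gives a = 6, b = 0.

a = 6, b = 0, maximum z = -36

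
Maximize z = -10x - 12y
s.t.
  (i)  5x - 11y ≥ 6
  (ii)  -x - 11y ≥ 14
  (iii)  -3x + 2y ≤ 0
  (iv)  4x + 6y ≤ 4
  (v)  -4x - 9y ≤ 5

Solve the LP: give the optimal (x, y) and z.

x = 71/35, y = -51/35, maximum z = -14/5

Corner points and z = -10x - 12y:
  (64/19, -30/19) → z = -280/19
  (71/35, -51/35) → z = -14/5
  (11/2, -3) → z = -19

At the optimal vertex, -x - 11y = 14 and -4x - 9y = 5.
Solving simultaneously gives x = 71/35, y = -51/35.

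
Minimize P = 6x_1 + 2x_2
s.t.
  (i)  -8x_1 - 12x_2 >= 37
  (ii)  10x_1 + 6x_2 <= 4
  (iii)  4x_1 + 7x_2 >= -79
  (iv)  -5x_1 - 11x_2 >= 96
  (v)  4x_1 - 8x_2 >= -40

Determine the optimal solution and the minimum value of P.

At the optimal vertex, 4x_1 + 7x_2 = -79 and 4x_1 - 8x_2 = -40.
Solving simultaneously gives x_1 = -76/5, x_2 = -13/5.

x_1 = -76/5, x_2 = -13/5, minimum P = -482/5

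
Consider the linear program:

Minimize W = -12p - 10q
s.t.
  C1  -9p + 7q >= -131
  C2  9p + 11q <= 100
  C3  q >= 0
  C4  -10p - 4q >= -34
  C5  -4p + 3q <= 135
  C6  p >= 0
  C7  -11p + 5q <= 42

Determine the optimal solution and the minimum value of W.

Extreme points and W = -12p - 10q:
  (17/5, 0) → W = -204/5
  (0, 0) → W = 0
  (1/47, 397/47) → W = -3982/47
  (0, 42/5) → W = -84

p = 1/47, q = 397/47, minimum W = -3982/47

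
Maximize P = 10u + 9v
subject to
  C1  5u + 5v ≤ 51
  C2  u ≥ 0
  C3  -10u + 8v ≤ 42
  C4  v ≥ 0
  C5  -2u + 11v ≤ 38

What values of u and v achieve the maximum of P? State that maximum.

u = 51/5, v = 0, maximum P = 102

Corner points and P = 10u + 9v:
  (51/5, 0) → P = 102
  (371/65, 292/65) → P = 6338/65
  (0, 0) → P = 0
  (0, 38/11) → P = 342/11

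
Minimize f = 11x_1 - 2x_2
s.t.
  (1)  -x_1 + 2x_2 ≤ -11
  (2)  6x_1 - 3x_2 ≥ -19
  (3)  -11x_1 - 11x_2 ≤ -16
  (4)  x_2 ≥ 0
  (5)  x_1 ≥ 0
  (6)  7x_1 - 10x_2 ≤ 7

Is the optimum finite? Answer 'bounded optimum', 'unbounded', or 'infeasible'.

The boundaries -x_1 + 2x_2 = -11 and x_2 = 0 meet at (11, 0), but that point violates 7x_1 - 10x_2 ≤ 7. Every candidate vertex is excluded by some other constraint, so the feasible region is empty.

infeasible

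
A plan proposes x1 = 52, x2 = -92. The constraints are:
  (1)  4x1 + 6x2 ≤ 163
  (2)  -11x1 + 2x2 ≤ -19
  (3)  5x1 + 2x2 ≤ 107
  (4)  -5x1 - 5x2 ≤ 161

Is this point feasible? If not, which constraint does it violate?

Constraint (4): -5x1 - 5x2 = 200, which is not ≤ 161. All other constraints are satisfied.

not feasible — violates (4)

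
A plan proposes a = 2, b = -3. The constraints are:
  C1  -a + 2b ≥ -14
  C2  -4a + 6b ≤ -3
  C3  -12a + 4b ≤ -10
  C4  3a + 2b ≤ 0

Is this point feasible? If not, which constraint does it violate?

C1: -8 ≥ -14 ✓
C2: -26 ≤ -3 ✓
C3: -36 ≤ -10 ✓
C4: 0 ≤ 0 ✓

feasible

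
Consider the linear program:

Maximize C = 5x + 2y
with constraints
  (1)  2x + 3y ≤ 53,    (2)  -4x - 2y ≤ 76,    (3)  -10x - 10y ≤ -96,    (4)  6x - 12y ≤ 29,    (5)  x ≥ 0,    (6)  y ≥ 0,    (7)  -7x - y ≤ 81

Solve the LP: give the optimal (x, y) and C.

x = 241/14, y = 130/21, maximum C = 4135/42

The optimum lies where 2x + 3y = 53 and 6x - 12y = 29.
Solving simultaneously gives x = 241/14, y = 130/21.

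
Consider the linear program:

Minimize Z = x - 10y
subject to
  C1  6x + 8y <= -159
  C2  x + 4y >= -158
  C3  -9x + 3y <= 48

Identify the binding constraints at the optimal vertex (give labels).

C1 and C3

Extreme points and Z = x - 10y:
  (157/4, -789/16) → Z = 4259/8
  (-287/30, -127/10) → Z = 3523/30
  (-222/13, -458/13) → Z = 4358/13

The minimum is at (-287/30, -127/10). Substituting into each constraint, equality holds for C1 and C3; the remaining constraints have slack.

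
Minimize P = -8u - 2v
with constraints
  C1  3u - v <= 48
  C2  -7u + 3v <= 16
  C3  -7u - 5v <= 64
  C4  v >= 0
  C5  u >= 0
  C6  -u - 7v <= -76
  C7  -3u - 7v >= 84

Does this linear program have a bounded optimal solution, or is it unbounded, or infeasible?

infeasible

The boundaries 3u - v = 48 and -7u + 3v = 16 meet at (80, 192), but that point violates -3u - 7v ≥ 84. Every candidate vertex is excluded by some other constraint, so the feasible region is empty.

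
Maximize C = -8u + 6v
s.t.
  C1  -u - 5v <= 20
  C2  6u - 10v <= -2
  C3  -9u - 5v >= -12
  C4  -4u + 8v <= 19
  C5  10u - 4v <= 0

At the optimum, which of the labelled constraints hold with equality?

C1 and C4

Feasible corners and C = -8u + 6v:
  (-21/4, -59/20) → C = 243/10
  (-255/28, -61/28) → C = 837/14
  (2/19, 5/19) → C = 14/19
  (1/92, 219/92) → C = 653/46
  (24/43, 60/43) → C = 168/43

The maximum is at (-255/28, -61/28). Substituting into each constraint, equality holds for C1 and C4; the remaining constraints have slack.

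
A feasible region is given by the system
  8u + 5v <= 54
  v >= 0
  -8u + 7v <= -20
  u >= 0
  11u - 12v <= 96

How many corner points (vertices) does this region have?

3

Of the 10 pairwise boundary intersections, those satisfying every inequality are:
  (27/4, 0)
  (239/48, 17/6)
  (5/2, 0)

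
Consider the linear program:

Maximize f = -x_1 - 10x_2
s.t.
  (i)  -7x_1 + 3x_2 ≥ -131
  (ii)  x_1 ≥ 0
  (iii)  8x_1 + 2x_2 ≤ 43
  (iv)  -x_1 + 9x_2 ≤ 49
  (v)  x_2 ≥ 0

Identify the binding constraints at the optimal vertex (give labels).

Corner points and f = -x_1 - 10x_2:
  (0, 49/9) → f = -490/9
  (0, 0) → f = 0
  (289/74, 435/74) → f = -4639/74
  (43/8, 0) → f = -43/8

The maximum is at (0, 0). Substituting into each constraint, equality holds for (ii) and (v); the remaining constraints have slack.

(ii) and (v)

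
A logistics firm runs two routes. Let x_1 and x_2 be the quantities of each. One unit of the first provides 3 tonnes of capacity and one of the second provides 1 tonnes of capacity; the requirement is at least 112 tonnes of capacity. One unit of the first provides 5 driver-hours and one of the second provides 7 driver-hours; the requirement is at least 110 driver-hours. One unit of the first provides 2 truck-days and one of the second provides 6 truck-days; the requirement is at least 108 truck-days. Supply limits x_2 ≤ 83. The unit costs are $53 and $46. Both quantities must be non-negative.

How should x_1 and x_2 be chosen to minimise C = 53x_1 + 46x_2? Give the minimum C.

x_1 = 141/4, x_2 = 25/4, minimum C = 8623/4

Feasible corners and C = 53x_1 + 46x_2:
  (54, 0) → C = 2862
  (141/4, 25/4) → C = 8623/4
  (29/3, 83) → C = 12991/3
The feasible region is unbounded (it extends along (1, 0)), but C strictly increases along every unbounded feasible direction, so there is no improving ray and the minimum is attained at a vertex.

The optimum lies where 3x_1 + x_2 = 112 and 2x_1 + 6x_2 = 108.
Solving simultaneously gives x_1 = 141/4, x_2 = 25/4.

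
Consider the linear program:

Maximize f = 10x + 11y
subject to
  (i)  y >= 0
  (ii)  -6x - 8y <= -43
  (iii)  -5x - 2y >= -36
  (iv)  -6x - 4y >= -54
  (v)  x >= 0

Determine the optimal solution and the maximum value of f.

x = 0, y = 27/2, maximum f = 297/2

Feasible corners and f = 10x + 11y:
  (43/6, 0) → f = 215/3
  (36/5, 0) → f = 72
  (0, 43/8) → f = 473/8
  (9/2, 27/4) → f = 477/4
  (0, 27/2) → f = 297/2

The optimum lies where -6x - 4y = -54 and x = 0.
Solving simultaneously gives x = 0, y = 27/2.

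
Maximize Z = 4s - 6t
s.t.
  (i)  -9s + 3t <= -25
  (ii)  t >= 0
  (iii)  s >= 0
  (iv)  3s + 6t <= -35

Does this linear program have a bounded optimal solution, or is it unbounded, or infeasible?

The boundaries -9s + 3t = -25 and t = 0 meet at (25/9, 0), but that point violates 3s + 6t ≤ -35. Every candidate vertex is excluded by some other constraint, so the feasible region is empty.

infeasible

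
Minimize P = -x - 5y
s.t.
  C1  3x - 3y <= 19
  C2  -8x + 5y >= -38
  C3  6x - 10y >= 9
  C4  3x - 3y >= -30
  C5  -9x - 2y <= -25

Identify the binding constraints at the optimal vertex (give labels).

Feasible corners and P = -x - 5y:
  (67/10, 78/25) → P = -223/10
  (201/61, -142/61) → P = 509/61
  (134/51, 23/34) → P = -613/102

The minimum is at (67/10, 78/25). Substituting into each constraint, equality holds for C2 and C3; the remaining constraints have slack.

C2 and C3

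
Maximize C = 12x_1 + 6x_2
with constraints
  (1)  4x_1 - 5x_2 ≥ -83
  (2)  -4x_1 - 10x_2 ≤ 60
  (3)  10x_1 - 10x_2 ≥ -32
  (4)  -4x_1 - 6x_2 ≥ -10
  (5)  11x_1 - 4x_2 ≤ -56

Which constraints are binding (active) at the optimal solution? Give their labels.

(3) and (5)

Vertices and C = 12x_1 + 6x_2:
  (-46/7, -118/35) → C = -3468/35
  (-400/63, -218/63) → C = -2036/21
  (-216/35, -104/35) → C = -3216/35

The maximum is at (-216/35, -104/35). Substituting into each constraint, equality holds for (3) and (5); the remaining constraints have slack.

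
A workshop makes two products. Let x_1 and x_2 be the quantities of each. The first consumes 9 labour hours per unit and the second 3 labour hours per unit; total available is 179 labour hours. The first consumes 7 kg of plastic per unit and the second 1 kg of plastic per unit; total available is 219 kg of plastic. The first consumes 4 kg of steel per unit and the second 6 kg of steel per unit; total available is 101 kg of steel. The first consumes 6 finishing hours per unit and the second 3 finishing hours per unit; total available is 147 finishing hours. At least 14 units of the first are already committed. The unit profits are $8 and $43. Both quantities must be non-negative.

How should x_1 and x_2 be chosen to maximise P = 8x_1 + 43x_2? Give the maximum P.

x_1 = 14, x_2 = 15/2, maximum P = 869/2

The binding constraints are 4x_1 + 6x_2 = 101 and x_1 = 14.
Solving simultaneously gives x_1 = 14, x_2 = 15/2.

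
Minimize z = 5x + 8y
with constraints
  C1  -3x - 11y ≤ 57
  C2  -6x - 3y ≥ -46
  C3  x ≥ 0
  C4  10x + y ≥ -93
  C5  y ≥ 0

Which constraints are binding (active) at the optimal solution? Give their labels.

C3 and C5

Feasible corners and z = 5x + 8y:
  (0, 46/3) → z = 368/3
  (23/3, 0) → z = 115/3
  (0, 0) → z = 0

The minimum is at (0, 0). Substituting into each constraint, equality holds for C3 and C5; the remaining constraints have slack.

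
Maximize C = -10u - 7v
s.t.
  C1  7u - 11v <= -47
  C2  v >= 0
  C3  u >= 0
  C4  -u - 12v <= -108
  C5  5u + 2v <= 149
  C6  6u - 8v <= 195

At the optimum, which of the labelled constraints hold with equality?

C3 and C4

Extreme points and C = -10u - 7v:
  (624/95, 803/95) → C = -11861/95
  (515/23, 426/23) → C = -8132/23
  (0, 9) → C = -63
  (0, 149/2) → C = -1043/2

The maximum is at (0, 9). Substituting into each constraint, equality holds for C3 and C4; the remaining constraints have slack.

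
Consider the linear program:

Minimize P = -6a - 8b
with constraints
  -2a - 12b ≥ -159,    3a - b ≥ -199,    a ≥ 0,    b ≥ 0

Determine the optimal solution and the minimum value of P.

Corner points and P = -6a - 8b:
  (0, 53/4) → P = -106
  (159/2, 0) → P = -477
  (0, 0) → P = 0

The binding constraints are -2a - 12b = -159 and b = 0.
Solving simultaneously gives a = 159/2, b = 0.

a = 159/2, b = 0, minimum P = -477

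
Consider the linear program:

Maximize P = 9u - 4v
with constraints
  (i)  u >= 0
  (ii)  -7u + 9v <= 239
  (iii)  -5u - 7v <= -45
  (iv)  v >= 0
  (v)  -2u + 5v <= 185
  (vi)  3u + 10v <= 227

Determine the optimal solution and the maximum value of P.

u = 227/3, v = 0, maximum P = 681

Corner points and P = 9u - 4v:
  (0, 45/7) → P = -180/7
  (0, 227/10) → P = -454/5
  (9, 0) → P = 81
  (227/3, 0) → P = 681

At the optimal vertex, v = 0 and 3u + 10v = 227.
Solving simultaneously gives u = 227/3, v = 0.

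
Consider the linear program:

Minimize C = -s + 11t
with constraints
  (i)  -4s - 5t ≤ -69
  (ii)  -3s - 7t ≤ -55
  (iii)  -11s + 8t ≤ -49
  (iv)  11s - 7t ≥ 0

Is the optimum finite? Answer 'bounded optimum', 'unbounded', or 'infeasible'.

unbounded

From the feasible point (16, 1), moving in the direction (7, -3) keeps every constraint satisfied while C decreases without bound.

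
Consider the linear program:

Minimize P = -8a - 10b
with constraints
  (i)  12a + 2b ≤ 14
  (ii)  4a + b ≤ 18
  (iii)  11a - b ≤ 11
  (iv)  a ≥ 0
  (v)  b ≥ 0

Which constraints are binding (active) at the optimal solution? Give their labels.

(i) and (iv)

Vertices and P = -8a - 10b:
  (18/17, 11/17) → P = -254/17
  (0, 7) → P = -70
  (1, 0) → P = -8
  (0, 0) → P = 0

The minimum is at (0, 7). Substituting into each constraint, equality holds for (i) and (iv); the remaining constraints have slack.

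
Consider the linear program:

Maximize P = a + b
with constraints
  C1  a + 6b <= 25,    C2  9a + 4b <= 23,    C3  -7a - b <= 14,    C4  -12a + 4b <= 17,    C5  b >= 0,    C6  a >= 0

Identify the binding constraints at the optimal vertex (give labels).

Corner points and P = a + b:
  (19/25, 101/25) → P = 24/5
  (0, 25/6) → P = 25/6
  (23/9, 0) → P = 23/9
  (0, 0) → P = 0

The maximum is at (19/25, 101/25). Substituting into each constraint, equality holds for C1 and C2; the remaining constraints have slack.

C1 and C2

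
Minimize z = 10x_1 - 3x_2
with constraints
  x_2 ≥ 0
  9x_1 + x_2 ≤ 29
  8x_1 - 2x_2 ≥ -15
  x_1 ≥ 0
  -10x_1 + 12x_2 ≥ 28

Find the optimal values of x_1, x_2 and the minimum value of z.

Corner points and z = 10x_1 - 3x_2:
  (43/26, 367/26) → z = -671/26
  (160/59, 271/59) → z = 787/59
  (0, 15/2) → z = -45/2
  (0, 7/3) → z = -7

At the optimal vertex, 9x_1 + x_2 = 29 and 8x_1 - 2x_2 = -15.
Solving simultaneously gives x_1 = 43/26, x_2 = 367/26.

x_1 = 43/26, x_2 = 367/26, minimum z = -671/26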